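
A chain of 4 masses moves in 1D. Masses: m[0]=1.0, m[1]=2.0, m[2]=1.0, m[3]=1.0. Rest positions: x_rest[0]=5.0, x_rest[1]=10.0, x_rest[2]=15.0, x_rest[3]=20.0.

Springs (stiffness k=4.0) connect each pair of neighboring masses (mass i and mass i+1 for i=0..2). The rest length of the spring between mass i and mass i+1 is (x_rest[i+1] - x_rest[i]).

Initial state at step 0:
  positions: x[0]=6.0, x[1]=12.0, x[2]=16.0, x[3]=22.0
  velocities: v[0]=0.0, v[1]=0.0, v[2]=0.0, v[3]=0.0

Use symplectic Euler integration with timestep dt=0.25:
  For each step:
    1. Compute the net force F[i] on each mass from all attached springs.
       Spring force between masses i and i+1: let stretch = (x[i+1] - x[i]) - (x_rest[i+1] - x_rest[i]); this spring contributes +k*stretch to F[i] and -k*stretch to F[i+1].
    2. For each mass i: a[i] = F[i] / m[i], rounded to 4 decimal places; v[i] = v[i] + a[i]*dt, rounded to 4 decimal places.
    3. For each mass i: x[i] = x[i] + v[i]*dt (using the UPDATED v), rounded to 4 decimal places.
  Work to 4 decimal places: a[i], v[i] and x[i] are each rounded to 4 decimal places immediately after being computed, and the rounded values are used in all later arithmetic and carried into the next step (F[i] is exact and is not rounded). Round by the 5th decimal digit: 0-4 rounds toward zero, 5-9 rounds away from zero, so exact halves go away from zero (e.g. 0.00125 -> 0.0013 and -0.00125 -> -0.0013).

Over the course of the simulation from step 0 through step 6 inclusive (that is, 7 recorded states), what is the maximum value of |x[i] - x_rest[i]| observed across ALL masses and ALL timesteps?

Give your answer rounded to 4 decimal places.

Answer: 2.3985

Derivation:
Step 0: x=[6.0000 12.0000 16.0000 22.0000] v=[0.0000 0.0000 0.0000 0.0000]
Step 1: x=[6.2500 11.7500 16.5000 21.7500] v=[1.0000 -1.0000 2.0000 -1.0000]
Step 2: x=[6.6250 11.4063 17.1250 21.4375] v=[1.5000 -1.3750 2.5000 -1.2500]
Step 3: x=[6.9453 11.1797 17.3985 21.2969] v=[1.2813 -0.9063 1.0938 -0.5625]
Step 4: x=[7.0742 11.2012 17.0919 21.4317] v=[0.5157 0.0859 -1.2266 0.5391]
Step 5: x=[6.9849 11.4432 16.3975 21.7315] v=[-0.3573 0.9678 -2.7775 1.1993]
Step 6: x=[6.7602 11.7472 15.7981 21.9478] v=[-0.8990 1.2158 -2.3978 0.8653]
Max displacement = 2.3985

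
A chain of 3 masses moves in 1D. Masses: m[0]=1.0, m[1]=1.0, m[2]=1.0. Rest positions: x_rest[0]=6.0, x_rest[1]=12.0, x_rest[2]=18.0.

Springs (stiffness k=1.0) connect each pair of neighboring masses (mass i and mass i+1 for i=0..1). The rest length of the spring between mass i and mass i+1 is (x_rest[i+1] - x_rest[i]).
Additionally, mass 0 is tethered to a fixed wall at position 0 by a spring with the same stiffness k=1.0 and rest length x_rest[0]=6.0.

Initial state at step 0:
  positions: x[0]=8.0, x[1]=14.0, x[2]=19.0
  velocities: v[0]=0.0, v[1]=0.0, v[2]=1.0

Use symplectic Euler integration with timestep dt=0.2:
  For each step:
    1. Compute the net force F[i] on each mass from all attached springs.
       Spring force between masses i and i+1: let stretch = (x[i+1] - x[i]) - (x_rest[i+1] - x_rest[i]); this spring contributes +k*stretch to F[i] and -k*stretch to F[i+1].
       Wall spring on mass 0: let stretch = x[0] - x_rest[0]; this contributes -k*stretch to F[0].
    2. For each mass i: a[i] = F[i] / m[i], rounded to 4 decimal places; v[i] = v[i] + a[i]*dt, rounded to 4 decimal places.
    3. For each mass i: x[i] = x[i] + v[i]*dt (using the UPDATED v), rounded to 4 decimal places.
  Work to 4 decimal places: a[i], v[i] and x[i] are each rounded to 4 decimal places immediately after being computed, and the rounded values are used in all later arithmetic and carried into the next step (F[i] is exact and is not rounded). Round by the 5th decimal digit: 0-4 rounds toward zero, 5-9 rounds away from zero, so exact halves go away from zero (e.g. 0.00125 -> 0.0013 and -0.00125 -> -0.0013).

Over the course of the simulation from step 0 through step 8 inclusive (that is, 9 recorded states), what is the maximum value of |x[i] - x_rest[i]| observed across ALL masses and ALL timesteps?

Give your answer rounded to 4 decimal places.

Answer: 2.9214

Derivation:
Step 0: x=[8.0000 14.0000 19.0000] v=[0.0000 0.0000 1.0000]
Step 1: x=[7.9200 13.9600 19.2400] v=[-0.4000 -0.2000 1.2000]
Step 2: x=[7.7648 13.8896 19.5088] v=[-0.7760 -0.3520 1.3440]
Step 3: x=[7.5440 13.7990 19.7928] v=[-1.1040 -0.4531 1.4202]
Step 4: x=[7.2716 13.6979 20.0771] v=[-1.3618 -0.5053 1.4214]
Step 5: x=[6.9654 13.5950 20.3462] v=[-1.5309 -0.5147 1.3456]
Step 6: x=[6.6458 13.4969 20.5853] v=[-1.5981 -0.4904 1.1954]
Step 7: x=[6.3344 13.4083 20.7808] v=[-1.5570 -0.4429 0.9777]
Step 8: x=[6.0526 13.3317 20.9214] v=[-1.4091 -0.3832 0.7032]
Max displacement = 2.9214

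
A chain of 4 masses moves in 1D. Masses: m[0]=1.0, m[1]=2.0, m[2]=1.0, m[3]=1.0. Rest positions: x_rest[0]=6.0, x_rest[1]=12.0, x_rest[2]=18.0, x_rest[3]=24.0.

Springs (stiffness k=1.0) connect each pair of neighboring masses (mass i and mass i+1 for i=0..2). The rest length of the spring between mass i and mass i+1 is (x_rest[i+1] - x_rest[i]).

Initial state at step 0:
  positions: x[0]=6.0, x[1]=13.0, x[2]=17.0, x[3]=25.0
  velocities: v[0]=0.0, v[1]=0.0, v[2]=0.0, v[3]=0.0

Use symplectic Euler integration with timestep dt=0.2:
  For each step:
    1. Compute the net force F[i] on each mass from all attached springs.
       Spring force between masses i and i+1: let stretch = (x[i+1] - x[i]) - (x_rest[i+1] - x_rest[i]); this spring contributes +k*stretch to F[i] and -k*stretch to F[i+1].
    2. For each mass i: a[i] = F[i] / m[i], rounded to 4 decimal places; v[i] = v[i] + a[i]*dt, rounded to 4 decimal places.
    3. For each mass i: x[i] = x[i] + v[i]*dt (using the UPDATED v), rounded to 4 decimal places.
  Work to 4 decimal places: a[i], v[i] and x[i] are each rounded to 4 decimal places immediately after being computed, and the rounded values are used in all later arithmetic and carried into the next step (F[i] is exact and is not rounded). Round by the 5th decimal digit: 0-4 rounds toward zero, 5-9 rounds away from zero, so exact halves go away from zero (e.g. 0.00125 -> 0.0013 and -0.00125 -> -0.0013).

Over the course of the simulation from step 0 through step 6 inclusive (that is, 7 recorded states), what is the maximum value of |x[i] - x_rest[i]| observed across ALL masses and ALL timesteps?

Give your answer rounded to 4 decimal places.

Step 0: x=[6.0000 13.0000 17.0000 25.0000] v=[0.0000 0.0000 0.0000 0.0000]
Step 1: x=[6.0400 12.9400 17.1600 24.9200] v=[0.2000 -0.3000 0.8000 -0.4000]
Step 2: x=[6.1160 12.8264 17.4616 24.7696] v=[0.3800 -0.5680 1.5080 -0.7520]
Step 3: x=[6.2204 12.6713 17.8701 24.5669] v=[0.5221 -0.7755 2.0426 -1.0136]
Step 4: x=[6.3429 12.4912 18.3385 24.3363] v=[0.6123 -0.9007 2.3422 -1.1530]
Step 5: x=[6.4713 12.3050 18.8130 24.1058] v=[0.6420 -0.9308 2.3723 -1.1526]
Step 6: x=[6.5930 12.1323 19.2389 23.9036] v=[0.6087 -0.8634 2.1293 -1.0112]
Max displacement = 1.2389

Answer: 1.2389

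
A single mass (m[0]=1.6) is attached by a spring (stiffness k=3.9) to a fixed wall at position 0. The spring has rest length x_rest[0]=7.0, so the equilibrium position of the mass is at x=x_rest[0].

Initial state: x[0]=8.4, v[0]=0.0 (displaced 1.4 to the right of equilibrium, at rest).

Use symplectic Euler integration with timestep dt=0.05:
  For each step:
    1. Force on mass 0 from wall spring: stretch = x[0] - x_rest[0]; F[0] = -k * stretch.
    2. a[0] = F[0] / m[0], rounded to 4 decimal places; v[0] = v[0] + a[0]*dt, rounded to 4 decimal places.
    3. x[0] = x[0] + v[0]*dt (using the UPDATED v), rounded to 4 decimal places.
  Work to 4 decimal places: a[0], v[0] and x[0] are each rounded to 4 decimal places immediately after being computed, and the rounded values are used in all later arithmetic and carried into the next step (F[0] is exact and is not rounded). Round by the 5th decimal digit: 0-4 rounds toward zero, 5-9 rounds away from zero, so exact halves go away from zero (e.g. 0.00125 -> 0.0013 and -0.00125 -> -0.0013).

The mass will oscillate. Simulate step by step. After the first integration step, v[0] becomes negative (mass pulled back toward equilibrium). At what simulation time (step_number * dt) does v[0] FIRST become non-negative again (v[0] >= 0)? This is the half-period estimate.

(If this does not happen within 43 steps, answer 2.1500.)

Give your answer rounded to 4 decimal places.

Answer: 2.0500

Derivation:
Step 0: x=[8.4000] v=[0.0000]
Step 1: x=[8.3915] v=[-0.1706]
Step 2: x=[8.3745] v=[-0.3402]
Step 3: x=[8.3491] v=[-0.5077]
Step 4: x=[8.3155] v=[-0.6721]
Step 5: x=[8.2739] v=[-0.8324]
Step 6: x=[8.2245] v=[-0.9877]
Step 7: x=[8.1677] v=[-1.1369]
Step 8: x=[8.1037] v=[-1.2792]
Step 9: x=[8.0330] v=[-1.4137]
Step 10: x=[7.9560] v=[-1.5396]
Step 11: x=[7.8732] v=[-1.6561]
Step 12: x=[7.7851] v=[-1.7625]
Step 13: x=[7.6922] v=[-1.8582]
Step 14: x=[7.5951] v=[-1.9426]
Step 15: x=[7.4943] v=[-2.0151]
Step 16: x=[7.3905] v=[-2.0753]
Step 17: x=[7.2844] v=[-2.1229]
Step 18: x=[7.1765] v=[-2.1576]
Step 19: x=[7.0675] v=[-2.1791]
Step 20: x=[6.9581] v=[-2.1873]
Step 21: x=[6.8490] v=[-2.1822]
Step 22: x=[6.7408] v=[-2.1638]
Step 23: x=[6.6342] v=[-2.1322]
Step 24: x=[6.5298] v=[-2.0876]
Step 25: x=[6.4283] v=[-2.0303]
Step 26: x=[6.3303] v=[-1.9606]
Step 27: x=[6.2364] v=[-1.8790]
Step 28: x=[6.1471] v=[-1.7859]
Step 29: x=[6.0630] v=[-1.6820]
Step 30: x=[5.9846] v=[-1.5678]
Step 31: x=[5.9124] v=[-1.4441]
Step 32: x=[5.8468] v=[-1.3116]
Step 33: x=[5.7882] v=[-1.1711]
Step 34: x=[5.7370] v=[-1.0234]
Step 35: x=[5.6935] v=[-0.8695]
Step 36: x=[5.6580] v=[-0.7103]
Step 37: x=[5.6307] v=[-0.5467]
Step 38: x=[5.6117] v=[-0.3798]
Step 39: x=[5.6012] v=[-0.2106]
Step 40: x=[5.5992] v=[-0.0401]
Step 41: x=[5.6057] v=[0.1306]
First v>=0 after going negative at step 41, time=2.0500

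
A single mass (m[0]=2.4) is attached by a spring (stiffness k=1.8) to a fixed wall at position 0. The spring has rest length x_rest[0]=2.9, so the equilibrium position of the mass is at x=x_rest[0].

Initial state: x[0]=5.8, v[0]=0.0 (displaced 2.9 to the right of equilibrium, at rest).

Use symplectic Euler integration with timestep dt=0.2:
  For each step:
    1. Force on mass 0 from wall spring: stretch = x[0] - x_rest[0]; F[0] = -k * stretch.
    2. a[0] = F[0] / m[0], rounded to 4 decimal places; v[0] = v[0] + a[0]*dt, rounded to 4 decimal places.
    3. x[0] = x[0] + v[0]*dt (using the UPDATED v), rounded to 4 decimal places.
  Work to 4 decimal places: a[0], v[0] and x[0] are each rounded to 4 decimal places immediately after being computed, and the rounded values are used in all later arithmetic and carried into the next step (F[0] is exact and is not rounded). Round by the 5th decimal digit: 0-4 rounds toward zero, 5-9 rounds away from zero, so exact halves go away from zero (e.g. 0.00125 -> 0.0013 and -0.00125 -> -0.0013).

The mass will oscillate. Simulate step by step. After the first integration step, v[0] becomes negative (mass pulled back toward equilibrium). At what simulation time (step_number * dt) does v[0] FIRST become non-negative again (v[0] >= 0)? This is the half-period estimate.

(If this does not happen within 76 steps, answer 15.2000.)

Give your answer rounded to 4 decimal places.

Step 0: x=[5.8000] v=[0.0000]
Step 1: x=[5.7130] v=[-0.4350]
Step 2: x=[5.5416] v=[-0.8570]
Step 3: x=[5.2910] v=[-1.2532]
Step 4: x=[4.9686] v=[-1.6119]
Step 5: x=[4.5842] v=[-1.9222]
Step 6: x=[4.1492] v=[-2.1748]
Step 7: x=[3.6768] v=[-2.3622]
Step 8: x=[3.1811] v=[-2.4787]
Step 9: x=[2.6769] v=[-2.5209]
Step 10: x=[2.1794] v=[-2.4874]
Step 11: x=[1.7035] v=[-2.3793]
Step 12: x=[1.2635] v=[-2.1998]
Step 13: x=[0.8726] v=[-1.9543]
Step 14: x=[0.5426] v=[-1.6502]
Step 15: x=[0.2833] v=[-1.2966]
Step 16: x=[0.1025] v=[-0.9041]
Step 17: x=[0.0056] v=[-0.4845]
Step 18: x=[-0.0045] v=[-0.0503]
Step 19: x=[0.0726] v=[0.3854]
First v>=0 after going negative at step 19, time=3.8000

Answer: 3.8000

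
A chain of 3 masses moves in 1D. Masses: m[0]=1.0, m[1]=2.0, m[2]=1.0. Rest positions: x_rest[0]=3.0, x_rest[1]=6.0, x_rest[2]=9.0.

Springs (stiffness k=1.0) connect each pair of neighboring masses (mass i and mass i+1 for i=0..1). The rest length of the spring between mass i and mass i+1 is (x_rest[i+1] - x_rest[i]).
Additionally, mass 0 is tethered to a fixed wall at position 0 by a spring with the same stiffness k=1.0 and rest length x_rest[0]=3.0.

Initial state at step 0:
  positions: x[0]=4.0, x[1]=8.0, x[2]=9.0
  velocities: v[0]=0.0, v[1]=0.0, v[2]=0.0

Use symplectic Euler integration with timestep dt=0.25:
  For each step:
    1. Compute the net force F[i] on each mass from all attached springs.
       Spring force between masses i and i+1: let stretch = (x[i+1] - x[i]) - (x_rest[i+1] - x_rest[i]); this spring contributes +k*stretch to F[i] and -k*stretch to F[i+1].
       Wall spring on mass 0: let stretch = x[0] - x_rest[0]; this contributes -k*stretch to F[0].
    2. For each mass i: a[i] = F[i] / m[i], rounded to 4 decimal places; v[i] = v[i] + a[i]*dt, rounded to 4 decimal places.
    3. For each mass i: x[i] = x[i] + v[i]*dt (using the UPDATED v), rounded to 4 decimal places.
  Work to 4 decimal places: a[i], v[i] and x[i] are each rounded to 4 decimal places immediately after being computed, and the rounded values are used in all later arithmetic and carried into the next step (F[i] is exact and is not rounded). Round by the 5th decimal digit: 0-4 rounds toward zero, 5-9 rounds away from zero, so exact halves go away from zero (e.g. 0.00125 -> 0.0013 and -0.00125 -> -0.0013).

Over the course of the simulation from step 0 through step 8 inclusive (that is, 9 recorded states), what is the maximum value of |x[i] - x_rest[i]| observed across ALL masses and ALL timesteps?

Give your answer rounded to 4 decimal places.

Step 0: x=[4.0000 8.0000 9.0000] v=[0.0000 0.0000 0.0000]
Step 1: x=[4.0000 7.9063 9.1250] v=[0.0000 -0.3750 0.5000]
Step 2: x=[3.9942 7.7286 9.3613] v=[-0.0234 -0.7110 0.9453]
Step 3: x=[3.9721 7.4852 9.6831] v=[-0.0884 -0.9737 1.2871]
Step 4: x=[3.9213 7.2007 10.0550] v=[-0.2032 -1.1381 1.4876]
Step 5: x=[3.8304 6.9029 10.4360] v=[-0.3637 -1.1913 1.5240]
Step 6: x=[3.6921 6.6195 10.7837] v=[-0.5532 -1.1337 1.3907]
Step 7: x=[3.5060 6.3747 11.0586] v=[-0.7444 -0.9791 1.0997]
Step 8: x=[3.2801 6.1867 11.2283] v=[-0.9037 -0.7522 0.6787]
Max displacement = 2.2283

Answer: 2.2283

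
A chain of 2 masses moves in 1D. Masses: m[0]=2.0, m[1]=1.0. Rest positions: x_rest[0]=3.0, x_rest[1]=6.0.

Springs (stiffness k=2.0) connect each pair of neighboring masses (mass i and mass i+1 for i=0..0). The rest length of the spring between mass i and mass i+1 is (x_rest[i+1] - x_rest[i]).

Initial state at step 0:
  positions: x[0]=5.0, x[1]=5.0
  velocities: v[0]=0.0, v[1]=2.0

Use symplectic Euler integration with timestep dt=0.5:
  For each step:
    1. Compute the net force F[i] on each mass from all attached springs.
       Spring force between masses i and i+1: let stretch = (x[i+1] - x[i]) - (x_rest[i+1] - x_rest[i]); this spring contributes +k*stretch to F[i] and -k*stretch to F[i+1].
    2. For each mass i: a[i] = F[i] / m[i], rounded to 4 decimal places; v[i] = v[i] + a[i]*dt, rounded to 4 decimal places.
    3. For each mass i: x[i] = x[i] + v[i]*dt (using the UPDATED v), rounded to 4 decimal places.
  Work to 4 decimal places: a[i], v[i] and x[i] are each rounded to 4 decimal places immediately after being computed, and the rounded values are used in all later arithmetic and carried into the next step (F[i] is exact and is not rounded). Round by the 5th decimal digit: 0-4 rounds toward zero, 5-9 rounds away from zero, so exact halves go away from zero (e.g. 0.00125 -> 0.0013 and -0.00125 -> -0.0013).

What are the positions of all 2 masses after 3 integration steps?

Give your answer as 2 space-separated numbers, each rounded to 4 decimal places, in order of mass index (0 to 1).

Step 0: x=[5.0000 5.0000] v=[0.0000 2.0000]
Step 1: x=[4.2500 7.5000] v=[-1.5000 5.0000]
Step 2: x=[3.5625 9.8750] v=[-1.3750 4.7500]
Step 3: x=[3.7032 10.5938] v=[0.2813 1.4375]

Answer: 3.7032 10.5938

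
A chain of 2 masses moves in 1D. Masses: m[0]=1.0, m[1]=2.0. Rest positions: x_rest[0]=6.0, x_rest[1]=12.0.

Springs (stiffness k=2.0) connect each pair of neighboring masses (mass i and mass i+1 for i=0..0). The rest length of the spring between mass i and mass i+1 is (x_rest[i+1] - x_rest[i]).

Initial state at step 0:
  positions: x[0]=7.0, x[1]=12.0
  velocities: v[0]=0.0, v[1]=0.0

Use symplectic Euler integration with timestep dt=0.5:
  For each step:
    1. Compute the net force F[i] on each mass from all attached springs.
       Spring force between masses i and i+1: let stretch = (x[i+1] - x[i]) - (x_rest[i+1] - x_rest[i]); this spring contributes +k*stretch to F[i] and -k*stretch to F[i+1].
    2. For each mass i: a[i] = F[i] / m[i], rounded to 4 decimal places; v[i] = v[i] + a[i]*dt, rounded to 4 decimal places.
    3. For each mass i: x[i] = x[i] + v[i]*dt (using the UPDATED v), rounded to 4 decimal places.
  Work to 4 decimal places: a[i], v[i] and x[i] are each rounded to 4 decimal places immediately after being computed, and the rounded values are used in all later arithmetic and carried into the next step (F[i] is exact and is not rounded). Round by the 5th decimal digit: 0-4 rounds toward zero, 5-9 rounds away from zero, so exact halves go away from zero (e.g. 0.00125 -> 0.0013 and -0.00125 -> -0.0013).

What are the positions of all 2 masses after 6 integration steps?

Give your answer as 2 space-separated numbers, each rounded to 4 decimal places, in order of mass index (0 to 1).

Answer: 6.9958 12.0024

Derivation:
Step 0: x=[7.0000 12.0000] v=[0.0000 0.0000]
Step 1: x=[6.5000 12.2500] v=[-1.0000 0.5000]
Step 2: x=[5.8750 12.5625] v=[-1.2500 0.6250]
Step 3: x=[5.5938 12.7032] v=[-0.5625 0.2813]
Step 4: x=[5.8673 12.5665] v=[0.5469 -0.2734]
Step 5: x=[6.4904 12.2550] v=[1.2461 -0.6230]
Step 6: x=[6.9958 12.0024] v=[1.0107 -0.5053]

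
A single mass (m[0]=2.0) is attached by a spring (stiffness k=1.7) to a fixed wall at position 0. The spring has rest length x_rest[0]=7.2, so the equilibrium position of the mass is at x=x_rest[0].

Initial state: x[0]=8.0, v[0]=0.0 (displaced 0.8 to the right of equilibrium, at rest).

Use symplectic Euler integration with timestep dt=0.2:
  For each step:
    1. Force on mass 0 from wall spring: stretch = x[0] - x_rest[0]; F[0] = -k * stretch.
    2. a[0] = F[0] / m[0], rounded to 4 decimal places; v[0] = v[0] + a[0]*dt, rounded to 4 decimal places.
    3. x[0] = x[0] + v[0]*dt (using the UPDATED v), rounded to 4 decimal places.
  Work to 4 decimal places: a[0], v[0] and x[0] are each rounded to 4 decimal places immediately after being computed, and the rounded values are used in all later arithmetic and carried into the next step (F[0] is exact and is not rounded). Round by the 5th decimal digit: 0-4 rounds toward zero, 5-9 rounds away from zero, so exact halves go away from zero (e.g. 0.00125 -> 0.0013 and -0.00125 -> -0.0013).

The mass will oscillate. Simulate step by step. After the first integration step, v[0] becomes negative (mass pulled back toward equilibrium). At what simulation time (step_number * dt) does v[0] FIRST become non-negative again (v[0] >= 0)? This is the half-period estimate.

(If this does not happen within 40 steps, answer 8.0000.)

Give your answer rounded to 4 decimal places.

Step 0: x=[8.0000] v=[0.0000]
Step 1: x=[7.9728] v=[-0.1360]
Step 2: x=[7.9193] v=[-0.2674]
Step 3: x=[7.8414] v=[-0.3897]
Step 4: x=[7.7417] v=[-0.4987]
Step 5: x=[7.6235] v=[-0.5908]
Step 6: x=[7.4909] v=[-0.6628]
Step 7: x=[7.3484] v=[-0.7123]
Step 8: x=[7.2009] v=[-0.7375]
Step 9: x=[7.0534] v=[-0.7377]
Step 10: x=[6.9108] v=[-0.7128]
Step 11: x=[6.7781] v=[-0.6636]
Step 12: x=[6.6597] v=[-0.5919]
Step 13: x=[6.5597] v=[-0.5000]
Step 14: x=[6.4815] v=[-0.3911]
Step 15: x=[6.4277] v=[-0.2690]
Step 16: x=[6.4002] v=[-0.1377]
Step 17: x=[6.3999] v=[-0.0017]
Step 18: x=[6.4268] v=[0.1343]
First v>=0 after going negative at step 18, time=3.6000

Answer: 3.6000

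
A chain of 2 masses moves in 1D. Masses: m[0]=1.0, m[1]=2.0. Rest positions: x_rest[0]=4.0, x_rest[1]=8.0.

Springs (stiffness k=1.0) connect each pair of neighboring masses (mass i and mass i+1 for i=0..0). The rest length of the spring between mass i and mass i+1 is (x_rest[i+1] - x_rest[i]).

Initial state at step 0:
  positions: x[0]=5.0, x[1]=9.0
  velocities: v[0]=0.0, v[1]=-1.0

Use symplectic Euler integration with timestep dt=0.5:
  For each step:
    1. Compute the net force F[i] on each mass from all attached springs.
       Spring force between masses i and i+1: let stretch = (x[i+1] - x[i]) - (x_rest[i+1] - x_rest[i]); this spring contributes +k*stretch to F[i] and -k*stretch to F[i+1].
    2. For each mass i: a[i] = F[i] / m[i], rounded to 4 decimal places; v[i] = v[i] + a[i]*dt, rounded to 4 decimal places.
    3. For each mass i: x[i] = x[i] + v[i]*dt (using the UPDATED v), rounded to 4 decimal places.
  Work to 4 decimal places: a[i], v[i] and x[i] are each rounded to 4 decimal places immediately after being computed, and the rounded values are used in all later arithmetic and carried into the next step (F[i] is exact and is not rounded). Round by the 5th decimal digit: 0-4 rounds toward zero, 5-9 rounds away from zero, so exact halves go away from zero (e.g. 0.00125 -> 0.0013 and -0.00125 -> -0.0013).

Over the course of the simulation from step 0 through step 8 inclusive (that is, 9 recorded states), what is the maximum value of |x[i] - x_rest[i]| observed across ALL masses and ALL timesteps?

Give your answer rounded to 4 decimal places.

Answer: 2.2184

Derivation:
Step 0: x=[5.0000 9.0000] v=[0.0000 -1.0000]
Step 1: x=[5.0000 8.5000] v=[0.0000 -1.0000]
Step 2: x=[4.8750 8.0625] v=[-0.2500 -0.8750]
Step 3: x=[4.5469 7.7266] v=[-0.6563 -0.6719]
Step 4: x=[4.0137 7.4932] v=[-1.0665 -0.4668]
Step 5: x=[3.3503 7.3249] v=[-1.3268 -0.3367]
Step 6: x=[2.6806 7.1597] v=[-1.3395 -0.3304]
Step 7: x=[2.1306 6.9346] v=[-1.1000 -0.4502]
Step 8: x=[1.7816 6.6090] v=[-0.6980 -0.6512]
Max displacement = 2.2184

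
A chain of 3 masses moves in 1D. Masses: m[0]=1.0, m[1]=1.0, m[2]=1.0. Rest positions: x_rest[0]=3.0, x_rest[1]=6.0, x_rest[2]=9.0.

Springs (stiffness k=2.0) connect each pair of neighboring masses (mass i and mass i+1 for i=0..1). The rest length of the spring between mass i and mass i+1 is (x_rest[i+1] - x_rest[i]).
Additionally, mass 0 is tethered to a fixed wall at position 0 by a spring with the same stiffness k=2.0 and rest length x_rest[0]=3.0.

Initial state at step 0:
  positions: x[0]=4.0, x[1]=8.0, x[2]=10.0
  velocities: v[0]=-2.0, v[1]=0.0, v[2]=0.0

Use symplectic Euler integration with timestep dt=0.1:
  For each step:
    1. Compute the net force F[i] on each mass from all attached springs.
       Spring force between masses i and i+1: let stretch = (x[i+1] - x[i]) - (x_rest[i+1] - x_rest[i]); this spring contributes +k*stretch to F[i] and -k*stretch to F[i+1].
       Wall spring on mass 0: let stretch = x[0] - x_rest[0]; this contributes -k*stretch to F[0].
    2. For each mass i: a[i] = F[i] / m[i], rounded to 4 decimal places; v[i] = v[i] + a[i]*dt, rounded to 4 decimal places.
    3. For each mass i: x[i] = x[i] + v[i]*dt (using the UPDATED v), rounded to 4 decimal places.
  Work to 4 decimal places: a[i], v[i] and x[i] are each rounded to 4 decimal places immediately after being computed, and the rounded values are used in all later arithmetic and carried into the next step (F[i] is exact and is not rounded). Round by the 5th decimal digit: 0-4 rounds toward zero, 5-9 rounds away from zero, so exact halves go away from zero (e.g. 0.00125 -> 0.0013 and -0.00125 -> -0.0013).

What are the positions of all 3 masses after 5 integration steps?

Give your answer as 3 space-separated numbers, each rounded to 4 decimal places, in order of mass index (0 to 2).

Step 0: x=[4.0000 8.0000 10.0000] v=[-2.0000 0.0000 0.0000]
Step 1: x=[3.8000 7.9600 10.0200] v=[-2.0000 -0.4000 0.2000]
Step 2: x=[3.6072 7.8780 10.0588] v=[-1.9280 -0.8200 0.3880]
Step 3: x=[3.4277 7.7542 10.1140] v=[-1.7953 -1.2380 0.5518]
Step 4: x=[3.2662 7.5911 10.1820] v=[-1.6155 -1.6313 0.6798]
Step 5: x=[3.1258 7.3933 10.2582] v=[-1.4038 -1.9781 0.7616]

Answer: 3.1258 7.3933 10.2582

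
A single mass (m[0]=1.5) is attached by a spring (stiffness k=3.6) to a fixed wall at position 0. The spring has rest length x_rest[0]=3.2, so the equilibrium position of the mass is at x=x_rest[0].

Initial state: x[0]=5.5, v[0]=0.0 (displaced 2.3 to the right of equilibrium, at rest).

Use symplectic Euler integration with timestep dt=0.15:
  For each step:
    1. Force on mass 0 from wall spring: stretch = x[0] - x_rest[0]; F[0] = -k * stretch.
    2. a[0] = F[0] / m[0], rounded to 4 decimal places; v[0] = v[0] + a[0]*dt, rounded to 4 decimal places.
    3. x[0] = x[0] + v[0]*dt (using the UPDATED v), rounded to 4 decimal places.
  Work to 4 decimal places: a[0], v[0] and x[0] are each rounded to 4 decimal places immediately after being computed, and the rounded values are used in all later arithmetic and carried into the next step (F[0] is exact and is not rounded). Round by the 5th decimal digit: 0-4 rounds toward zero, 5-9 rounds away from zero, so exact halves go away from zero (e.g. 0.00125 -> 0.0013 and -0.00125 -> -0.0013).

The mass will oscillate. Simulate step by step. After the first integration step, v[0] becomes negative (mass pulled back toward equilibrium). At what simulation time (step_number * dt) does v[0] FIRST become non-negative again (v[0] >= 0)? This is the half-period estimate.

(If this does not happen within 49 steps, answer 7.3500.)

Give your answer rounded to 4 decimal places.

Step 0: x=[5.5000] v=[0.0000]
Step 1: x=[5.3758] v=[-0.8280]
Step 2: x=[5.1341] v=[-1.6113]
Step 3: x=[4.7880] v=[-2.3076]
Step 4: x=[4.3561] v=[-2.8793]
Step 5: x=[3.8618] v=[-3.2955]
Step 6: x=[3.3317] v=[-3.5337]
Step 7: x=[2.7945] v=[-3.5811]
Step 8: x=[2.2792] v=[-3.4351]
Step 9: x=[1.8137] v=[-3.1036]
Step 10: x=[1.4230] v=[-2.6045]
Step 11: x=[1.1283] v=[-1.9648]
Step 12: x=[0.9455] v=[-1.2190]
Step 13: x=[0.8844] v=[-0.4074]
Step 14: x=[0.9483] v=[0.4262]
First v>=0 after going negative at step 14, time=2.1000

Answer: 2.1000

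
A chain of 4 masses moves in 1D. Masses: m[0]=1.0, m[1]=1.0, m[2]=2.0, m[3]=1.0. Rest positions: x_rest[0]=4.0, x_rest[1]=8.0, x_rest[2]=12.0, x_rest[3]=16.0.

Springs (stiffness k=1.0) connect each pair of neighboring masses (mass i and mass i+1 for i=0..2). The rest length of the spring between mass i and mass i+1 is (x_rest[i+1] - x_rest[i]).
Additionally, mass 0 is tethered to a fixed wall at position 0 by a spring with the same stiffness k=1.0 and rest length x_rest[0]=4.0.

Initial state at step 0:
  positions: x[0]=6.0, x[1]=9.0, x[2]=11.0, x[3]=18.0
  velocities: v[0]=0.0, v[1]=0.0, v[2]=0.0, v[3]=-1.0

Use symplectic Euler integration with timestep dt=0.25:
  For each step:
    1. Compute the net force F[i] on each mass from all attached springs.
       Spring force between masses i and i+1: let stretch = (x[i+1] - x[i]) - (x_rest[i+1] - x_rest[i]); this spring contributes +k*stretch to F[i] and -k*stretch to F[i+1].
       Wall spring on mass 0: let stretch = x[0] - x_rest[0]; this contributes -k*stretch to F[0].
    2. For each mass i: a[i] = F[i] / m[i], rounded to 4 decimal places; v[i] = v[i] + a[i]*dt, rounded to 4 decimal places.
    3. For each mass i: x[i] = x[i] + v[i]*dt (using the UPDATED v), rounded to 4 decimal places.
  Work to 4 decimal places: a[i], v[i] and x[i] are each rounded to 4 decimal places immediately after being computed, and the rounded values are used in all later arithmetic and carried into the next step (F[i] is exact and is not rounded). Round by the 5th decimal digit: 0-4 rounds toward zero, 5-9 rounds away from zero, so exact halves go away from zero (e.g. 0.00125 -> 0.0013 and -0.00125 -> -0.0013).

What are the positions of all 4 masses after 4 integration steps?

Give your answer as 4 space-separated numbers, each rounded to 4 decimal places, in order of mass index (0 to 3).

Answer: 4.4037 8.4559 12.2399 15.5781

Derivation:
Step 0: x=[6.0000 9.0000 11.0000 18.0000] v=[0.0000 0.0000 0.0000 -1.0000]
Step 1: x=[5.8125 8.9375 11.1563 17.5625] v=[-0.7500 -0.2500 0.6250 -1.7500]
Step 2: x=[5.4570 8.8184 11.4434 16.9746] v=[-1.4219 -0.4766 1.1484 -2.3516]
Step 3: x=[4.9706 8.6532 11.8213 16.2910] v=[-1.9458 -0.6607 1.5117 -2.7344]
Step 4: x=[4.4037 8.4559 12.2399 15.5781] v=[-2.2678 -0.7893 1.6744 -2.8518]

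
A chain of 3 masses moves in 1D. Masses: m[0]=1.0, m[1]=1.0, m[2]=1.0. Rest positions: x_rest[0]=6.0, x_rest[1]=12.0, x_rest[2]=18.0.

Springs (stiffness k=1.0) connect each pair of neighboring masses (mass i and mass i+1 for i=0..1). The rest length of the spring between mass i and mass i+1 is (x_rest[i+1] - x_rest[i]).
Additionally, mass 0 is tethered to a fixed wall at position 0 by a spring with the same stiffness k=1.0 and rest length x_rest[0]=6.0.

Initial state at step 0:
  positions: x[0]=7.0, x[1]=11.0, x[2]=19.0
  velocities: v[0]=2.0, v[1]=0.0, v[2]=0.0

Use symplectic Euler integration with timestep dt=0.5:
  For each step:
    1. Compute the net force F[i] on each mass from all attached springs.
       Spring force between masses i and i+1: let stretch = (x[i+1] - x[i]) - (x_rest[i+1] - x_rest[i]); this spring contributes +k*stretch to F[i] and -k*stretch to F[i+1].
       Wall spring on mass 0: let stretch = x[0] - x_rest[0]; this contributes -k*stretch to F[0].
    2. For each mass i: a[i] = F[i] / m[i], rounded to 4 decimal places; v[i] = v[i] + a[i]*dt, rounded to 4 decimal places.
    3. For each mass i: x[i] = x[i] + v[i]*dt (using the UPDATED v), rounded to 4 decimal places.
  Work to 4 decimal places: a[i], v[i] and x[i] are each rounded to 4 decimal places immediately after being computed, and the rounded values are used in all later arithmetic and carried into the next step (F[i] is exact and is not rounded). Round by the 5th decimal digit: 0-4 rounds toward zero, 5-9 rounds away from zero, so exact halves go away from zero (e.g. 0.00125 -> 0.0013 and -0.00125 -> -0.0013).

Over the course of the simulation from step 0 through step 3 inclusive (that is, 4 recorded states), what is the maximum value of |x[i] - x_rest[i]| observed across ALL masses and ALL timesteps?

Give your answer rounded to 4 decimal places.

Answer: 2.3438

Derivation:
Step 0: x=[7.0000 11.0000 19.0000] v=[2.0000 0.0000 0.0000]
Step 1: x=[7.2500 12.0000 18.5000] v=[0.5000 2.0000 -1.0000]
Step 2: x=[6.8750 13.4375 17.8750] v=[-0.7500 2.8750 -1.2500]
Step 3: x=[6.4219 14.3438 17.6406] v=[-0.9063 1.8125 -0.4688]
Max displacement = 2.3438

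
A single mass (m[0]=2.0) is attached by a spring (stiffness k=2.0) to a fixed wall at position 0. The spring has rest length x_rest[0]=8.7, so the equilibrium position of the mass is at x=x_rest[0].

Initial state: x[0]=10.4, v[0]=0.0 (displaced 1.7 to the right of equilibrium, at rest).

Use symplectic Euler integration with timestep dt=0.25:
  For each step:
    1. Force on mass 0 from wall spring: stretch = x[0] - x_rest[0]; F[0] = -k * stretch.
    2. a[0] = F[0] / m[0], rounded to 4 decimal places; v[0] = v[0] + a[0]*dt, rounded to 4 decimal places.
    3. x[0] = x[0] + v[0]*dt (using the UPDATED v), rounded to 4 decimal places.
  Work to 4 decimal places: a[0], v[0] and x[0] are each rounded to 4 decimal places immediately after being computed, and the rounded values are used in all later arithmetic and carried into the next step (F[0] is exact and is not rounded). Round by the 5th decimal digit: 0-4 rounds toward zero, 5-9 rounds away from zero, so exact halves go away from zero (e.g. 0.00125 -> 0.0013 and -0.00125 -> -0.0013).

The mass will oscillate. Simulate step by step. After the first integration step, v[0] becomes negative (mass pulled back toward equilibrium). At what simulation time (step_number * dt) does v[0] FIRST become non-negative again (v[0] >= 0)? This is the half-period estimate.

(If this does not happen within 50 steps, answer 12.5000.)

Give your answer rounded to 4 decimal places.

Answer: 3.2500

Derivation:
Step 0: x=[10.4000] v=[0.0000]
Step 1: x=[10.2938] v=[-0.4250]
Step 2: x=[10.0879] v=[-0.8235]
Step 3: x=[9.7953] v=[-1.1705]
Step 4: x=[9.4342] v=[-1.4443]
Step 5: x=[9.0272] v=[-1.6279]
Step 6: x=[8.5998] v=[-1.7097]
Step 7: x=[8.1786] v=[-1.6847]
Step 8: x=[7.7900] v=[-1.5544]
Step 9: x=[7.4583] v=[-1.3269]
Step 10: x=[7.2042] v=[-1.0165]
Step 11: x=[7.0436] v=[-0.6426]
Step 12: x=[6.9865] v=[-0.2285]
Step 13: x=[7.0365] v=[0.1999]
First v>=0 after going negative at step 13, time=3.2500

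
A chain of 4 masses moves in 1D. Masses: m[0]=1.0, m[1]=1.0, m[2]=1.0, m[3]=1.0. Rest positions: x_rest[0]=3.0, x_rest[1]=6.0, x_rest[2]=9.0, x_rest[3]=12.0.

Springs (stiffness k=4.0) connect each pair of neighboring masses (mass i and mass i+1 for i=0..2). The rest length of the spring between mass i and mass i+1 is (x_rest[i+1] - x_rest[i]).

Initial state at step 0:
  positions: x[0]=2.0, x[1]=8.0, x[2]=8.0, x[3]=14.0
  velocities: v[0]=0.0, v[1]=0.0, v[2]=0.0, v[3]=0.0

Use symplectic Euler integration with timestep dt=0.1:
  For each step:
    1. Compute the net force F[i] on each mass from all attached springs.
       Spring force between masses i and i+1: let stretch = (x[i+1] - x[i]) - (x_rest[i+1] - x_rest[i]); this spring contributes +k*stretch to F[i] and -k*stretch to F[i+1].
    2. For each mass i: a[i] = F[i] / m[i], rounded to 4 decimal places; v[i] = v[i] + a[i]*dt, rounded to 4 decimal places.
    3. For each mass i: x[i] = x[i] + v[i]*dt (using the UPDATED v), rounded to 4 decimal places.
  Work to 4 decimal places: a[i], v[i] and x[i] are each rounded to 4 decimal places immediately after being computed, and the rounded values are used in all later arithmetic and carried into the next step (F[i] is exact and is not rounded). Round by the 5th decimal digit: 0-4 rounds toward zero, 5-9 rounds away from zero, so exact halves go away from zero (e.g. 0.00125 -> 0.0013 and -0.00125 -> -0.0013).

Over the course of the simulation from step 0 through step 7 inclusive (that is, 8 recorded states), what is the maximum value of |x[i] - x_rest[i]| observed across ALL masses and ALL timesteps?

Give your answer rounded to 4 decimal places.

Answer: 2.3556

Derivation:
Step 0: x=[2.0000 8.0000 8.0000 14.0000] v=[0.0000 0.0000 0.0000 0.0000]
Step 1: x=[2.1200 7.7600 8.2400 13.8800] v=[1.2000 -2.4000 2.4000 -1.2000]
Step 2: x=[2.3456 7.3136 8.6864 13.6544] v=[2.2560 -4.4640 4.4640 -2.2560]
Step 3: x=[2.6499 6.7234 9.2766 13.3501] v=[3.0432 -5.9021 5.9021 -3.0432]
Step 4: x=[2.9972 6.0724 9.9276 13.0028] v=[3.4726 -6.5102 6.5102 -3.4726]
Step 5: x=[3.3475 5.4526 10.5474 12.6525] v=[3.5027 -6.1982 6.1982 -3.5027]
Step 6: x=[3.6620 4.9524 11.0476 12.3380] v=[3.1447 -5.0023 5.0023 -3.1447]
Step 7: x=[3.9081 4.6444 11.3556 12.0919] v=[2.4609 -3.0804 3.0804 -2.4609]
Max displacement = 2.3556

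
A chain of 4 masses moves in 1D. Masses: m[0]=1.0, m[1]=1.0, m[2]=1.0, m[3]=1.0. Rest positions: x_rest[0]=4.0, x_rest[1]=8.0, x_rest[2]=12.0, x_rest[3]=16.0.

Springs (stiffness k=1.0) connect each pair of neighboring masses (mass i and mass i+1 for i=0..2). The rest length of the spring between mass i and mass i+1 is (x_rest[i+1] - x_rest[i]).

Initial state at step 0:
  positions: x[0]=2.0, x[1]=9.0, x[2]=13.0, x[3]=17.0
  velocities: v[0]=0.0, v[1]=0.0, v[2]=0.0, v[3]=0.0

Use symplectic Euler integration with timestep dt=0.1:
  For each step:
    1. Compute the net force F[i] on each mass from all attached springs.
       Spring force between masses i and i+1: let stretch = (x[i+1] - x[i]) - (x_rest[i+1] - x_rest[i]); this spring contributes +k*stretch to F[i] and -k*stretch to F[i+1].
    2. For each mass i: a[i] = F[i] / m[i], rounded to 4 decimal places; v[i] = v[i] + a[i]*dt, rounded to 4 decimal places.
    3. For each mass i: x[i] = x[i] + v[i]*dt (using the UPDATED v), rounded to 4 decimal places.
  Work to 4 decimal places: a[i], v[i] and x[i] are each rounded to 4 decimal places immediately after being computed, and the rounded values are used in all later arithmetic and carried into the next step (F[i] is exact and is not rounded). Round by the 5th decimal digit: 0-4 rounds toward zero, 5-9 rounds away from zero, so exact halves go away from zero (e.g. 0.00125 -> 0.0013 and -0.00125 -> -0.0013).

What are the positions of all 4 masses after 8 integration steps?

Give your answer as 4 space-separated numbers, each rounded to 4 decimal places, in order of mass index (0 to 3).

Step 0: x=[2.0000 9.0000 13.0000 17.0000] v=[0.0000 0.0000 0.0000 0.0000]
Step 1: x=[2.0300 8.9700 13.0000 17.0000] v=[0.3000 -0.3000 0.0000 0.0000]
Step 2: x=[2.0894 8.9109 12.9997 17.0000] v=[0.5940 -0.5910 -0.0030 0.0000]
Step 3: x=[2.1770 8.8245 12.9985 17.0000] v=[0.8762 -0.8643 -0.0119 0.0000]
Step 4: x=[2.2911 8.7133 12.9956 17.0000] v=[1.1410 -1.1117 -0.0292 -0.0002]
Step 5: x=[2.4294 8.5807 12.9899 16.9999] v=[1.3832 -1.3257 -0.0570 -0.0006]
Step 6: x=[2.5892 8.4307 12.9802 16.9997] v=[1.5983 -1.4999 -0.0969 -0.0016]
Step 7: x=[2.7675 8.2678 12.9652 16.9993] v=[1.7825 -1.6291 -0.1499 -0.0036]
Step 8: x=[2.9608 8.0969 12.9436 16.9986] v=[1.9325 -1.7094 -0.2162 -0.0070]

Answer: 2.9608 8.0969 12.9436 16.9986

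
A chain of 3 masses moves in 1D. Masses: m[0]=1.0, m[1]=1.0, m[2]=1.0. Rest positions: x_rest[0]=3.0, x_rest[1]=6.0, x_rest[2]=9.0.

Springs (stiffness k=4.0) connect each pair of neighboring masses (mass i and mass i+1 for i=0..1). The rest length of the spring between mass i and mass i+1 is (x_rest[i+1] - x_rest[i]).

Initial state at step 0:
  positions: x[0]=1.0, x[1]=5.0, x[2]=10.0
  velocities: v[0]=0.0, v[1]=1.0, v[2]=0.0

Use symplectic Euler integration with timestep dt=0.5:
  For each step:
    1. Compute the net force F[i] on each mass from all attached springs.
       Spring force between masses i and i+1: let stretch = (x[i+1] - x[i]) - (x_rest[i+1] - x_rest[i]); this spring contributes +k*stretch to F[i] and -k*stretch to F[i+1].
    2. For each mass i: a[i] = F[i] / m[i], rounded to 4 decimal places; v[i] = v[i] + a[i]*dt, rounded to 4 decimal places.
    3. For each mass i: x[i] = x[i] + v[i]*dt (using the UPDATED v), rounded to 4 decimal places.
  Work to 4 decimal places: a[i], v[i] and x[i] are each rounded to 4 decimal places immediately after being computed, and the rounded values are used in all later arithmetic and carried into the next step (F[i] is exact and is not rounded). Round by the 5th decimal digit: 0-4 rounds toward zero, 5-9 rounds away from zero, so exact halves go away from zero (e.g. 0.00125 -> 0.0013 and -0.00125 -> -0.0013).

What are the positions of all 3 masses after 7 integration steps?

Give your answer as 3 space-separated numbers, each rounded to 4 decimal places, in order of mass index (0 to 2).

Step 0: x=[1.0000 5.0000 10.0000] v=[0.0000 1.0000 0.0000]
Step 1: x=[2.0000 6.5000 8.0000] v=[2.0000 3.0000 -4.0000]
Step 2: x=[4.5000 5.0000 7.5000] v=[5.0000 -3.0000 -1.0000]
Step 3: x=[4.5000 5.5000 7.5000] v=[0.0000 1.0000 0.0000]
Step 4: x=[2.5000 7.0000 8.5000] v=[-4.0000 3.0000 2.0000]
Step 5: x=[2.0000 5.5000 11.0000] v=[-1.0000 -3.0000 5.0000]
Step 6: x=[2.0000 6.0000 11.0000] v=[0.0000 1.0000 0.0000]
Step 7: x=[3.0000 7.5000 9.0000] v=[2.0000 3.0000 -4.0000]

Answer: 3.0000 7.5000 9.0000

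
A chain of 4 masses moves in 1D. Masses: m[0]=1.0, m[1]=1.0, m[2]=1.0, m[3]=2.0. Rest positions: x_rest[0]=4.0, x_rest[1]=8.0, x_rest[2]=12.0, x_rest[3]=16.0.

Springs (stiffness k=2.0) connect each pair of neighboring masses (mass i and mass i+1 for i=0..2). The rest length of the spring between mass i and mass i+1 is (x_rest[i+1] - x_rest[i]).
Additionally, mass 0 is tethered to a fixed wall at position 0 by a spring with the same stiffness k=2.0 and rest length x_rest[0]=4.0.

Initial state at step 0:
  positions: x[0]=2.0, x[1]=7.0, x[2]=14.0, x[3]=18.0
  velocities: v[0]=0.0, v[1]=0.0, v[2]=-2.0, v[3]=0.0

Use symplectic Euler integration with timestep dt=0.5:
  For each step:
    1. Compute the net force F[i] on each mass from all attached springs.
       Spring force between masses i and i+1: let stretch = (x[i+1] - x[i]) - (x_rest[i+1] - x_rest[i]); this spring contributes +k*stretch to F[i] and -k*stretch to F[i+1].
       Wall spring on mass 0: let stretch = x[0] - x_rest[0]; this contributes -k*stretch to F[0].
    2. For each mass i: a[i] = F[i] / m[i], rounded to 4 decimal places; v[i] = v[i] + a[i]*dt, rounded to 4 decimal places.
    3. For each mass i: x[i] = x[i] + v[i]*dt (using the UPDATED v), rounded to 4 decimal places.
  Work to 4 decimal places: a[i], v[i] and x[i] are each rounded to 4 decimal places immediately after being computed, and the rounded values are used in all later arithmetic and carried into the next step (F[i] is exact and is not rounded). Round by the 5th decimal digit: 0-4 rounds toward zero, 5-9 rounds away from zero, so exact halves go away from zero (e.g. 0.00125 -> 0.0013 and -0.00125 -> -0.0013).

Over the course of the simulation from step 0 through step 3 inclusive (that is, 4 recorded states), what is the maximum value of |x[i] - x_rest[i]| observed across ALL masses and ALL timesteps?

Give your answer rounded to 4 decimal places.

Step 0: x=[2.0000 7.0000 14.0000 18.0000] v=[0.0000 0.0000 -2.0000 0.0000]
Step 1: x=[3.5000 8.0000 11.5000 18.0000] v=[3.0000 2.0000 -5.0000 0.0000]
Step 2: x=[5.5000 8.5000 10.5000 17.3750] v=[4.0000 1.0000 -2.0000 -1.2500]
Step 3: x=[6.2500 8.5000 11.9375 16.0313] v=[1.5000 0.0000 2.8750 -2.6875]
Max displacement = 2.2500

Answer: 2.2500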